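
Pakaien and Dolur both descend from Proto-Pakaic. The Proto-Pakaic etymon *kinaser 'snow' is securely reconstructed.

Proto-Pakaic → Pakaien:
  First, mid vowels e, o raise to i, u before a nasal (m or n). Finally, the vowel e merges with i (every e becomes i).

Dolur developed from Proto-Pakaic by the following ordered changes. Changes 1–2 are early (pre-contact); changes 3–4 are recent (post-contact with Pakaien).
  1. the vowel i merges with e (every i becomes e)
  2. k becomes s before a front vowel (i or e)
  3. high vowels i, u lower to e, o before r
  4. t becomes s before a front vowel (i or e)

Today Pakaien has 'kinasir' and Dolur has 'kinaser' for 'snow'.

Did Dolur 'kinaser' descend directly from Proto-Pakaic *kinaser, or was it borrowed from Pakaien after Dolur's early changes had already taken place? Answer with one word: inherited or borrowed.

borrowed

If inherited, *kinaser would pass through all of Dolur's changes:
Dolur: start from *kinaser.
  rule 1 (vowel merger): kinaser → kenaser
  rule 2 (palatalisation): kenaser → senaser
  rule 3: no change — senaser
  rule 4: no change — senaser
  ⇒ Dolur senaser
If borrowed from Pakaien 'kinasir' after the early changes, it would undergo only the recent ones:
  rule 3 (pre-rhotic lowering): kinasir → kinaser
  rule 4 (palatalisation): no change (kinaser)
  ⇒ as a loan: kinaser
Dolur 'kinaser' matches the loan outcome 'kinaser', not the inherited 'senaser' — it skipped the early Dolur changes, so it was borrowed from Pakaien.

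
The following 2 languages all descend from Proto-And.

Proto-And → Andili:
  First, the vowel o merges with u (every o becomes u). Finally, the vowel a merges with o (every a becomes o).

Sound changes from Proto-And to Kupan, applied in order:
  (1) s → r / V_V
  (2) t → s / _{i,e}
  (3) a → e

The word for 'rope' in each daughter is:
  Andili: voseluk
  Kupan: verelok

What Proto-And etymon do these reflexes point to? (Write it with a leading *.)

Position 2: Andili has o, Kupan has e. In Andili, o can only continue *a, so the proto-segment is *a.
Position 6: Andili has u, Kupan has o. Kupan preserves o here (none of its changes turn any other segment into o), so the proto-segment is *o.
Position 3: Andili has s, Kupan has r. Andili preserves s here (none of its changes turn any other segment into s), so the proto-segment is *s.
The remaining positions agree across the daughters. Check the candidate against every language:
Andili: start from *vaselok.
  rule 1 (vowel merger): vaselok → vaseluk
  rule 2 (vowel merger): vaseluk → voseluk
  ⇒ Andili voseluk
Kupan: *vaselok
  vaselok → varelok   [rhotacism]
  varelok (rule 2 does not apply)
  varelok → verelok   [vowel merger]
  giving Kupan verelok.
Only *vaselok yields all of Andili voseluk, Kupan verelok.

*vaselok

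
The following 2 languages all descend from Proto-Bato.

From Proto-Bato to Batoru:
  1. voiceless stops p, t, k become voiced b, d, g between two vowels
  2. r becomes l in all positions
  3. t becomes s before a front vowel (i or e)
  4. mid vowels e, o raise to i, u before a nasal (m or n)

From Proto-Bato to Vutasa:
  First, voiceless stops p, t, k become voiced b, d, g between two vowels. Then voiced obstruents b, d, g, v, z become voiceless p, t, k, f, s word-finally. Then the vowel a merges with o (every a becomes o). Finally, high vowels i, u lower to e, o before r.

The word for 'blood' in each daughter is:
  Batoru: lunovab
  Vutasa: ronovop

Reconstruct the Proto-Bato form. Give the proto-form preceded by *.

Position 2: Batoru has u, Vutasa has o. Taking the neighbouring segments as reconstructed: Batoru u could go back to *o or *u; Vutasa o could go back to *a or *o — the one source consistent with every daughter is *o.
Position 1: Batoru has l, Vutasa has r. Vutasa preserves r here (none of its changes turn any other segment into r), so the proto-segment is *r.
Position 6: Batoru has a, Vutasa has o. Batoru preserves a here (none of its changes turn any other segment into a), so the proto-segment is *a.
This points to *ronovab. Verify forward in each daughter:
Batoru: *ronovab
  ronovab (rule 1 does not apply)
  ronovab → lonovab   [unconditioned shift]
  lonovab (rule 3 does not apply)
  lonovab → lunovab   [pre-nasal raising]
  giving Batoru lunovab.
Vutasa: start from *ronovab.
  rule 1: no change — ronovab
  rule 2 (final devoicing): ronovab → ronovap
  rule 3 (vowel merger): ronovap → ronovop
  rule 4: no change — ronovop
  ⇒ Vutasa ronovop
*ronovab is the unique common source.

*ronovab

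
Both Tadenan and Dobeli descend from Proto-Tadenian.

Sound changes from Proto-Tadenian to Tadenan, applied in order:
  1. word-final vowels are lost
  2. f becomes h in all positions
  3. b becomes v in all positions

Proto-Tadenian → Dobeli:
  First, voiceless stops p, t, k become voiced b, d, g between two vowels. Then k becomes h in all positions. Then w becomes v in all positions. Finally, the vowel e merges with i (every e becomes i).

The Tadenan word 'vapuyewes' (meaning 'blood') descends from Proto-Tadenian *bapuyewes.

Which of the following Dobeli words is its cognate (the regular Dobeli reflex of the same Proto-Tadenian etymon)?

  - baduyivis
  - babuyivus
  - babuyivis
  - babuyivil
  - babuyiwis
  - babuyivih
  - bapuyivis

babuyivis

Dobeli: *bapuyewes > babuyewes > babuyeves > babuyivis  (by intervocalic voicing, unconditioned shift, vowel merger)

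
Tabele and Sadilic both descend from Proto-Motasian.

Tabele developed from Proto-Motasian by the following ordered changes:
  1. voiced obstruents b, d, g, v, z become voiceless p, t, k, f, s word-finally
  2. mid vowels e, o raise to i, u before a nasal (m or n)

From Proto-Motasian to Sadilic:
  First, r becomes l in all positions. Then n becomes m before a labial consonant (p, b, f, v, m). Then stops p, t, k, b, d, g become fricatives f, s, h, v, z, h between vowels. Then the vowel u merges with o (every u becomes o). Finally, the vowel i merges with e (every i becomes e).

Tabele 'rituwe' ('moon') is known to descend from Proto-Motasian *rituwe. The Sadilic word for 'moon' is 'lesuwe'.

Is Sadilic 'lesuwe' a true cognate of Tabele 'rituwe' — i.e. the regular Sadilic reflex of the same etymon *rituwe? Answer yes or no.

Derive the expected Sadilic reflex of *rituwe:
Sadilic: *rituwe > lituwe > lisuwe > lisowe > lesowe  (by unconditioned shift, intervocalic lenition, vowel merger, vowel merger)
The regular Sadilic reflex would be 'lesowe', but the attested form is 'lesuwe'. The correspondence is irregular, so they are not cognates (the Sadilic form has a different source).

no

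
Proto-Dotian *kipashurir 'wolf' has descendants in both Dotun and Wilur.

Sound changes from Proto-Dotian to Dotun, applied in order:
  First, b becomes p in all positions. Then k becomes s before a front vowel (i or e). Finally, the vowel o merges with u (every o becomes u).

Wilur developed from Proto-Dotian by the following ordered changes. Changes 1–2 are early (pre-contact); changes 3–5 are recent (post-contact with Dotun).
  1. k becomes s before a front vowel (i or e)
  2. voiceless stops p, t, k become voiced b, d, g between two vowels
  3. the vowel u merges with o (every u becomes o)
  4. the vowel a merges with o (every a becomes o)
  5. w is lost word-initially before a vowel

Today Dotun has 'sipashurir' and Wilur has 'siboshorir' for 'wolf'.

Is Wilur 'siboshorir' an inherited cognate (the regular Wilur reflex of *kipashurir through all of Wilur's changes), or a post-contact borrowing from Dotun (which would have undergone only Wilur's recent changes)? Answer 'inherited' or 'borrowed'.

If inherited, *kipashurir would pass through all of Wilur's changes:
Wilur: *kipashurir
  kipashurir → sipashurir   [palatalisation]
  sipashurir → sibashurir   [intervocalic voicing]
  sibashurir → sibashorir   [vowel merger]
  sibashorir → siboshorir   [vowel merger]
  siboshorir (rule 5 does not apply)
  giving Wilur siboshorir.
If borrowed from Dotun 'sipashurir' after the early changes, it would undergo only the recent ones:
  rule 3 (vowel merger): sipashurir → sipashorir
  rule 4 (vowel merger): sipashorir → siposhorir
  rule 5 (glide loss): no change (siposhorir)
  ⇒ as a loan: siposhorir
Wilur 'siboshorir' matches the inherited outcome exactly, so it is an inherited cognate, not a loan.

inherited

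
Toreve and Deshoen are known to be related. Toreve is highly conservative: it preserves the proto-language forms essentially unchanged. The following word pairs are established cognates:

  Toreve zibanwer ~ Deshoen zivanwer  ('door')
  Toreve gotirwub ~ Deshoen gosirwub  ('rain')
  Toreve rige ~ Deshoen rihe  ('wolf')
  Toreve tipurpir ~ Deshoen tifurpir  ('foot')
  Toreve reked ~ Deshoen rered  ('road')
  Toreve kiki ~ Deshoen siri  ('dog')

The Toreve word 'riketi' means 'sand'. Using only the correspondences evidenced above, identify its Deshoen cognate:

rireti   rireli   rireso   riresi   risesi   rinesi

reked ~ rered — Toreve k corresponds to Deshoen r between vowels (before a front vowel).
gotirwub ~ gosirwub — Toreve t corresponds to Deshoen s between vowels (before a front vowel).
Applying these to Toreve 'riketi':
  riketi → rireti   (k→r between vowels (before a front vowel))
  rireti → riresi   (t→s between vowels (before a front vowel))
So the Deshoen cognate is 'riresi'.

riresi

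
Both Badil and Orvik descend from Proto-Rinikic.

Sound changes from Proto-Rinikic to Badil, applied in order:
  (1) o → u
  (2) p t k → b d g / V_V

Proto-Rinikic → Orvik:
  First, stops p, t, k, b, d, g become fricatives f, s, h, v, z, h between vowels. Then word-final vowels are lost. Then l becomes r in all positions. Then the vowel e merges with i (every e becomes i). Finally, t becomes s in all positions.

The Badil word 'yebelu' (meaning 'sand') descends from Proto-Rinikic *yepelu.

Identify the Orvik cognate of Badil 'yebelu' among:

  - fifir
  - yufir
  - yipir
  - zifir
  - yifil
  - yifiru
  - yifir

yifir

Orvik: start from *yepelu.
  rule 1 (intervocalic lenition): yepelu → yefelu
  rule 2 (apocope): yefelu → yefel
  rule 3 (unconditioned shift): yefel → yefer
  rule 4 (vowel merger): yefer → yifir
  rule 5: no change — yifir
  ⇒ Orvik yifir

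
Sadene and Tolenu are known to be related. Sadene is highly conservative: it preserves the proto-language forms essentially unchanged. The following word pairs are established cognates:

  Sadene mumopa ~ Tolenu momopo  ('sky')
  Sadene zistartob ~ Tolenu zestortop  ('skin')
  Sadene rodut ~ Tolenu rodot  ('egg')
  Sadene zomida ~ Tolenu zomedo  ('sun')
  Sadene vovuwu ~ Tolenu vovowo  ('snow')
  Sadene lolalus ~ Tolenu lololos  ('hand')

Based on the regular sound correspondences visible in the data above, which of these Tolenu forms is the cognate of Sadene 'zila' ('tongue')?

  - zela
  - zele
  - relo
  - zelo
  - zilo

zistartob ~ zestortop, zomida ~ zomedo — Sadene i corresponds to Tolenu e after a consonant, before a consonant other than r, m, n, p, b, f, v.
mumopa ~ momopo, zomida ~ zomedo — Sadene a corresponds to Tolenu o word-finally.
Applying these to Sadene 'zila':
  zila → zela   (i→e after a consonant, before a consonant other than r, m, n, p, b, f, v)
  zela → zelo   (a→o word-finally)
So the Tolenu cognate is 'zelo'.

zelo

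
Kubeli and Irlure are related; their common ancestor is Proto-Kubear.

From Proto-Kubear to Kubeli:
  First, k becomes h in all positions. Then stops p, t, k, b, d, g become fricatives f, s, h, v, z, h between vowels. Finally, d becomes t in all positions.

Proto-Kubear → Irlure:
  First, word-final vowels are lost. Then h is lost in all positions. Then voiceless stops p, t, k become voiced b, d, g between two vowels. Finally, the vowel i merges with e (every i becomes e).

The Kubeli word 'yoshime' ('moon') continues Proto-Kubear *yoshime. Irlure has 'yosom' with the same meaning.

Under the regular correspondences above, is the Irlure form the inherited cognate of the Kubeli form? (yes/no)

no

Derive the expected Irlure reflex of *yoshime:
Irlure: start from *yoshime.
  rule 1 (apocope): yoshime → yoshim
  rule 2 (h-loss): yoshim → yosim
  rule 3: no change — yosim
  rule 4 (vowel merger): yosim → yosem
  ⇒ Irlure yosem
The regular Irlure reflex would be 'yosem', but the attested form is 'yosom'. The correspondence is irregular, so they are not cognates (the Irlure form has a different source).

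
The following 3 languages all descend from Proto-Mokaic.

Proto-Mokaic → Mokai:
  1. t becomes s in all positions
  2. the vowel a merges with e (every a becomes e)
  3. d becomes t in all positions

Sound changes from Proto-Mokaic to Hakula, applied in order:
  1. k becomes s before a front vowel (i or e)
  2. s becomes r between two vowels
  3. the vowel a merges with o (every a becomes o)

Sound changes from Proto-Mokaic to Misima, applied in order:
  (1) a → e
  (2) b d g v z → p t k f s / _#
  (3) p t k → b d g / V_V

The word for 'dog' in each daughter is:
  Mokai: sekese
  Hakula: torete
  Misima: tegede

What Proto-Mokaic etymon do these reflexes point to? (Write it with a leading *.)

*takete

Position 2: Mokai has e, Hakula has o, Misima has e. Taking the neighbouring segments as reconstructed: Mokai e could go back to *a or *e; Hakula o could go back to *a or *o; Misima e could go back to *a or *e — the one source consistent with every daughter is *a.
Position 1: Mokai has s, Hakula has t, Misima has t. Hakula preserves t here (none of its changes turn any other segment into t), so the proto-segment is *t.
Continuing position by position gives *takete; check it forward:
Mokai: *takete
  takete → sakese   [unconditioned shift]
  sakese → sekese   [vowel merger]
  sekese (rule 3 does not apply)
  giving Mokai sekese.
Hakula: start from *takete.
  rule 1 (palatalisation): takete → tasete
  rule 2 (rhotacism): tasete → tarete
  rule 3 (vowel merger): tarete → torete
  ⇒ Hakula torete
Misima: *takete
  takete → tekete   [vowel merger]
  tekete (rule 2 does not apply)
  tekete → tegede   [intervocalic voicing]
  giving Misima tegede.
No other proto-form is consistent with every reflex, so the reconstruction is *takete.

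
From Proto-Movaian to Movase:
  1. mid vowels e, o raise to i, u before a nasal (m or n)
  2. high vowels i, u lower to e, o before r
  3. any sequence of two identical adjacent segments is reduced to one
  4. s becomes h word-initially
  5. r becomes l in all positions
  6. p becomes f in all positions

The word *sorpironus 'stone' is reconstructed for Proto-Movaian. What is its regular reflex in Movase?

holfelunus

Movase: *sorpironus > sorpirunus > sorperunus > horperunus > holpelunus > holfelunus  (by pre-nasal raising, pre-rhotic lowering, debuccalisation, unconditioned shift, unconditioned shift)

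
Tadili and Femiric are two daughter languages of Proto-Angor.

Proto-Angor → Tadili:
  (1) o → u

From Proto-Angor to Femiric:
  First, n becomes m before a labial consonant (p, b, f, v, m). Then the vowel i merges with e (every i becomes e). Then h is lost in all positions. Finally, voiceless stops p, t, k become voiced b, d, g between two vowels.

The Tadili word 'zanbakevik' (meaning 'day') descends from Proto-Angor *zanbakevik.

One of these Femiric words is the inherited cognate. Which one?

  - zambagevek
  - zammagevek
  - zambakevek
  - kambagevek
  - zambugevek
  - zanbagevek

zambagevek

Femiric: start from *zanbakevik.
  rule 1 (nasal place assimilation): zanbakevik → zambakevik
  rule 2 (vowel merger): zambakevik → zambakevek
  rule 3: no change — zambakevek
  rule 4 (intervocalic voicing): zambakevek → zambagevek
  ⇒ Femiric zambagevek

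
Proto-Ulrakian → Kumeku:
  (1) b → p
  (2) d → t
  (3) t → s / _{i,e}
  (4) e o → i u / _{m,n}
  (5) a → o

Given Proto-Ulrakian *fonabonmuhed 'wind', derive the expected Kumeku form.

funopunmuhet

Kumeku: start from *fonabonmuhed.
  rule 1 (unconditioned shift): fonabonmuhed → fonaponmuhed
  rule 2 (unconditioned shift): fonaponmuhed → fonaponmuhet
  rule 3: no change — fonaponmuhet
  rule 4 (pre-nasal raising): fonaponmuhet → funapunmuhet
  rule 5 (vowel merger): funapunmuhet → funopunmuhet
  ⇒ Kumeku funopunmuhet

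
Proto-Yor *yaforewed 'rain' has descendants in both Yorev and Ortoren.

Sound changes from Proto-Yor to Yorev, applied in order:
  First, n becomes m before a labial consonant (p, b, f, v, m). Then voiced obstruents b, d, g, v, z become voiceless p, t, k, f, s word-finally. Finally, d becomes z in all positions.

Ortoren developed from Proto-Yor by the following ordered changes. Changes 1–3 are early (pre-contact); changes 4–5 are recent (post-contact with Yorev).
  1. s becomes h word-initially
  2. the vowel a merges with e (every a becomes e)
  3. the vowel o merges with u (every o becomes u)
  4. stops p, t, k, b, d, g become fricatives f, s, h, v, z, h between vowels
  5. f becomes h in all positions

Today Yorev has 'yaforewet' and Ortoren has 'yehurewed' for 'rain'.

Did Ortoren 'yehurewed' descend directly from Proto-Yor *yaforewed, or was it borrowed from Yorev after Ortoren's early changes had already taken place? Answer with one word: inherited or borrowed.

inherited

If inherited, *yaforewed would pass through all of Ortoren's changes:
Ortoren: *yaforewed > yeforewed > yefurewed > yehurewed  (by vowel merger, vowel merger, unconditioned shift)
If borrowed from Yorev 'yaforewet' after the early changes, it would undergo only the recent ones:
  rule 4 (intervocalic lenition): no change (yaforewet)
  rule 5 (unconditioned shift): yaforewet → yahorewet
  ⇒ as a loan: yahorewet
Ortoren 'yehurewed' matches the inherited outcome exactly, so it is an inherited cognate, not a loan.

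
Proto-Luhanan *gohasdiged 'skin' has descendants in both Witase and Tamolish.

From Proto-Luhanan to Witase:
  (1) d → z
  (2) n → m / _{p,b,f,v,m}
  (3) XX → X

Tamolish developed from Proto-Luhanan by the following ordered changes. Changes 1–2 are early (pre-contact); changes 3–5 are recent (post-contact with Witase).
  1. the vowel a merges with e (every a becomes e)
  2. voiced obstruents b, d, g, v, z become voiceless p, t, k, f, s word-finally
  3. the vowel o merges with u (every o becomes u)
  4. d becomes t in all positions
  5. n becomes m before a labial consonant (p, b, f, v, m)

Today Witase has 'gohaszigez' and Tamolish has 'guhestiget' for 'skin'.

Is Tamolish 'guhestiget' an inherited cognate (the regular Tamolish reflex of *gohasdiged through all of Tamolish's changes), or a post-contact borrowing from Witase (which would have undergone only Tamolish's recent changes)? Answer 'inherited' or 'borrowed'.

inherited

If inherited, *gohasdiged would pass through all of Tamolish's changes:
Tamolish: start from *gohasdiged.
  rule 1 (vowel merger): gohasdiged → gohesdiged
  rule 2 (final devoicing): gohesdiged → gohesdiget
  rule 3 (vowel merger): gohesdiget → guhesdiget
  rule 4 (unconditioned shift): guhesdiget → guhestiget
  rule 5: no change — guhestiget
  ⇒ Tamolish guhestiget
If borrowed from Witase 'gohaszigez' after the early changes, it would undergo only the recent ones:
  rule 3 (vowel merger): gohaszigez → guhaszigez
  rule 4 (unconditioned shift): no change (guhaszigez)
  rule 5 (nasal place assimilation): no change (guhaszigez)
  ⇒ as a loan: guhaszigez
Tamolish 'guhestiget' matches the inherited outcome exactly, so it is an inherited cognate, not a loan.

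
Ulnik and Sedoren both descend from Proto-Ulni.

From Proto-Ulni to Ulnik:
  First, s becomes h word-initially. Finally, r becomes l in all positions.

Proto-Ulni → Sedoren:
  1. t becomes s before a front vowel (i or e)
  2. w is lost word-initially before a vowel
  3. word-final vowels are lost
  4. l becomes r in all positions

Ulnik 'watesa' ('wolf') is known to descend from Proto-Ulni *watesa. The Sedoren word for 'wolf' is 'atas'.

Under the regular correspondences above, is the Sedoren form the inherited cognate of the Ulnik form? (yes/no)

no

Derive the expected Sedoren reflex of *watesa:
Sedoren: start from *watesa.
  rule 1 (palatalisation): watesa → wasesa
  rule 2 (glide loss): wasesa → asesa
  rule 3 (apocope): asesa → ases
  rule 4: no change — ases
  ⇒ Sedoren ases
The regular Sedoren reflex would be 'ases', but the attested form is 'atas'. The correspondence is irregular, so they are not cognates (the Sedoren form has a different source).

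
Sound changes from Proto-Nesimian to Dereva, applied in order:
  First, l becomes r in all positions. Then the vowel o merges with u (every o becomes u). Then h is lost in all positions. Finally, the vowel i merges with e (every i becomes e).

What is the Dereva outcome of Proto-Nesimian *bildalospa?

Dereva: *bildalospa
  bildalospa → birdarospa   [unconditioned shift]
  birdarospa → birdaruspa   [vowel merger]
  birdaruspa (rule 3 does not apply)
  birdaruspa → berdaruspa   [vowel merger]
  giving Dereva berdaruspa.

berdaruspa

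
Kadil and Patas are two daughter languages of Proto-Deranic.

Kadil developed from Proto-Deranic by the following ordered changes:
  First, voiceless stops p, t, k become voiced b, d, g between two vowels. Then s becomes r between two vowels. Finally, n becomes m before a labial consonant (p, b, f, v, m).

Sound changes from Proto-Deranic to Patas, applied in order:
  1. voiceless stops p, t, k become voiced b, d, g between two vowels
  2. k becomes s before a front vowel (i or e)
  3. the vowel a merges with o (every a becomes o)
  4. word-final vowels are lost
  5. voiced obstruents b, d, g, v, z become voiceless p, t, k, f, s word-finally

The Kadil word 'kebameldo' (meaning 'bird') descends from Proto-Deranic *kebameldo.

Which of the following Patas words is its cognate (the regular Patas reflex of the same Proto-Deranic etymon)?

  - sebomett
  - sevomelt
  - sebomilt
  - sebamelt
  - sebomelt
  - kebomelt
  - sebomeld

Patas: start from *kebameldo.
  rule 1: no change — kebameldo
  rule 2 (palatalisation): kebameldo → sebameldo
  rule 3 (vowel merger): sebameldo → sebomeldo
  rule 4 (apocope): sebomeldo → sebomeld
  rule 5 (final devoicing): sebomeld → sebomelt
  ⇒ Patas sebomelt
Only 'sebomelt' matches the regular Patas development of *kebameldo.

sebomelt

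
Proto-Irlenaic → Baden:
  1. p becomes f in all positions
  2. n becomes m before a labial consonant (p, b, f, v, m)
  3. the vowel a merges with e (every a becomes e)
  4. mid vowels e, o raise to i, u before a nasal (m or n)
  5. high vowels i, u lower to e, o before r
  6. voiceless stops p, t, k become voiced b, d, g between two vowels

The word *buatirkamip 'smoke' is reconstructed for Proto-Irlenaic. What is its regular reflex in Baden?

buederkimif

Baden: *buatirkamip > buatirkamif > buetirkemif > buetirkimif > bueterkimif > buederkimif  (by unconditioned shift, vowel merger, pre-nasal raising, pre-rhotic lowering, intervocalic voicing)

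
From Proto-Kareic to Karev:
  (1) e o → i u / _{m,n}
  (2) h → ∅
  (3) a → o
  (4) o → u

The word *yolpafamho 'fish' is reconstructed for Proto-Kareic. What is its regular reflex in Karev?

Karev: *yolpafamho > yolpafamo > yolpofomo > yulpufumu  (by h-loss, vowel merger, vowel merger)

yulpufumu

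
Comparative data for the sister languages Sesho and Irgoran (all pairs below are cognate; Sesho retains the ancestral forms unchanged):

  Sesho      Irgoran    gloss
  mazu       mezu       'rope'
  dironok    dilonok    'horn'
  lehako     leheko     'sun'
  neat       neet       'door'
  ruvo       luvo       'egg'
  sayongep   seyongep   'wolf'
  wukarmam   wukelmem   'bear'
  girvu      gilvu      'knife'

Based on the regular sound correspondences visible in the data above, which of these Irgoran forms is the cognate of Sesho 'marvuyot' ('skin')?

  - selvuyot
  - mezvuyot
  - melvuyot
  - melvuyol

wukarmam ~ wukelmem — Sesho a corresponds to Irgoran e after a consonant, before r.
girvu ~ gilvu — Sesho r corresponds to Irgoran l after a vowel, before a labial obstruent.
Applying these to Sesho 'marvuyot':
  marvuyot → mervuyot   (a→e after a consonant, before r)
  mervuyot → melvuyot   (r→l after a vowel, before a labial obstruent)
So the Irgoran cognate is 'melvuyot'.

melvuyot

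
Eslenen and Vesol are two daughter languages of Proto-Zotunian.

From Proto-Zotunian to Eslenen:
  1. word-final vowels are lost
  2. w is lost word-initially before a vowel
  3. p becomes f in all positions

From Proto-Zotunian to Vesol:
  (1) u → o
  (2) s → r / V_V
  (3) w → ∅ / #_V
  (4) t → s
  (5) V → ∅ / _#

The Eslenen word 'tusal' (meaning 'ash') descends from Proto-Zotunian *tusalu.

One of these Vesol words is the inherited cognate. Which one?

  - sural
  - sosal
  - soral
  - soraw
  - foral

soral

Vesol: *tusalu
  tusalu → tosalo   [vowel merger]
  tosalo → toralo   [rhotacism]
  toralo (rule 3 does not apply)
  toralo → soralo   [unconditioned shift]
  soralo → soral   [apocope]
  giving Vesol soral.
Among the options, 'soral' alone shows every Vesol change applied in order.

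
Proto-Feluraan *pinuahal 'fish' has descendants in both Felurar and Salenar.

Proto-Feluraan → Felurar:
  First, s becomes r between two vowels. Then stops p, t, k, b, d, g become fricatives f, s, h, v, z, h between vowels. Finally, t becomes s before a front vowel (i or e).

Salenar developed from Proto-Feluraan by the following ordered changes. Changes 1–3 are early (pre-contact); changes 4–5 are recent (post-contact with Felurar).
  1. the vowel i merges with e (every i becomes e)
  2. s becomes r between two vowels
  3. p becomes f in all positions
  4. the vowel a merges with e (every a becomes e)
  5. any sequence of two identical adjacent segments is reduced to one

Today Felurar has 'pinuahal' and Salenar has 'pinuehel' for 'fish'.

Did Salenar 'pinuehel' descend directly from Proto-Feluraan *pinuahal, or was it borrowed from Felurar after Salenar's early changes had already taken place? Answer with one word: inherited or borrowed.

borrowed

If inherited, *pinuahal would pass through all of Salenar's changes:
Salenar: start from *pinuahal.
  rule 1 (vowel merger): pinuahal → penuahal
  rule 2: no change — penuahal
  rule 3 (unconditioned shift): penuahal → fenuahal
  rule 4 (vowel merger): fenuahal → fenuehel
  rule 5: no change — fenuehel
  ⇒ Salenar fenuehel
If borrowed from Felurar 'pinuahal' after the early changes, it would undergo only the recent ones:
  rule 4 (vowel merger): pinuahal → pinuehel
  rule 5 (degemination): no change (pinuehel)
  ⇒ as a loan: pinuehel
Salenar 'pinuehel' matches the loan outcome 'pinuehel', not the inherited 'fenuehel' — it skipped the early Salenar changes, so it was borrowed from Felurar.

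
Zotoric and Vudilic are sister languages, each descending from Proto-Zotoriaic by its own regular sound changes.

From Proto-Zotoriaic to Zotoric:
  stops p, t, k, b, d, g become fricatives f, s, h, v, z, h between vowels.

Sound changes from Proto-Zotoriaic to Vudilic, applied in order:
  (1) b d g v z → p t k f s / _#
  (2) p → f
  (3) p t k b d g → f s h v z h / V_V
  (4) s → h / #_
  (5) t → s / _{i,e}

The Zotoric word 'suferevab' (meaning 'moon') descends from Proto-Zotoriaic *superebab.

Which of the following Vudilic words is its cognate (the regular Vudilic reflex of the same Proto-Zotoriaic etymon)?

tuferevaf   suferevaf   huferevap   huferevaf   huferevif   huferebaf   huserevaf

huferevaf

Vudilic: *superebab
  superebab → superebap   [final devoicing]
  superebap → suferebaf   [unconditioned shift]
  suferebaf → suferevaf   [intervocalic lenition]
  suferevaf → huferevaf   [debuccalisation]
  huferevaf (rule 5 does not apply)
  giving Vudilic huferevaf.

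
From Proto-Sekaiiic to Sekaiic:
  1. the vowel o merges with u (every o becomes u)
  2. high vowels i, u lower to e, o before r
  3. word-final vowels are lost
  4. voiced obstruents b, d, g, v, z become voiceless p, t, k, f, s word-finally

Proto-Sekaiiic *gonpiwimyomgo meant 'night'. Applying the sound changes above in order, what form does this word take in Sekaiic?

Sekaiic: *gonpiwimyomgo > gunpiwimyumgu > gunpiwimyumg > gunpiwimyumk  (by vowel merger, apocope, final devoicing)

gunpiwimyumk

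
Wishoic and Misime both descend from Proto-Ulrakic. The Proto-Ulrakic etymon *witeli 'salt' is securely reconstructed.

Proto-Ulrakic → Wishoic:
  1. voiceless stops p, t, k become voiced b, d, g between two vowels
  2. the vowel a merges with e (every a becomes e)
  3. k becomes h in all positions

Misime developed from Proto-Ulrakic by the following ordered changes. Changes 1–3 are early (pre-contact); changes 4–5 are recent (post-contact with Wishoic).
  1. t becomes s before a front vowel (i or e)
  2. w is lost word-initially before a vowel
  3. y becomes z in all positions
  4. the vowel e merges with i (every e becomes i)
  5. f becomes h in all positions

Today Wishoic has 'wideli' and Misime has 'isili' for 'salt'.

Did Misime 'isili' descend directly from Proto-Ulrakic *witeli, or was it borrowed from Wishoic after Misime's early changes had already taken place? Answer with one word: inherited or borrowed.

inherited

If inherited, *witeli would pass through all of Misime's changes:
Misime: *witeli
  witeli → wiseli   [palatalisation]
  wiseli → iseli   [glide loss]
  iseli (rule 3 does not apply)
  iseli → isili   [vowel merger]
  isili (rule 5 does not apply)
  giving Misime isili.
If borrowed from Wishoic 'wideli' after the early changes, it would undergo only the recent ones:
  rule 4 (vowel merger): wideli → widili
  rule 5 (unconditioned shift): no change (widili)
  ⇒ as a loan: widili
Misime 'isili' matches the inherited outcome exactly, so it is an inherited cognate, not a loan.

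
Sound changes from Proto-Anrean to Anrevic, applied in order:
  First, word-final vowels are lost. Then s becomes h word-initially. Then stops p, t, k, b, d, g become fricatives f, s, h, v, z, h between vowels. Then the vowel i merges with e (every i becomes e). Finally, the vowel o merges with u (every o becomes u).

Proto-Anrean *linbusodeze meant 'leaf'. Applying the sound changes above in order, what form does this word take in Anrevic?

Anrevic: *linbusodeze
  linbusodeze → linbusodez   [apocope]
  linbusodez (rule 2 does not apply)
  linbusodez → linbusozez   [intervocalic lenition]
  linbusozez → lenbusozez   [vowel merger]
  lenbusozez → lenbusuzez   [vowel merger]
  giving Anrevic lenbusuzez.

lenbusuzez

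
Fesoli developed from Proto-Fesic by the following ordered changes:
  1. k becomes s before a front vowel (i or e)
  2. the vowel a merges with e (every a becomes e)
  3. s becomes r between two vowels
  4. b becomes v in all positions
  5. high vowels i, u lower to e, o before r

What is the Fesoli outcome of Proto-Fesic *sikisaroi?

Fesoli: *sikisaroi
  sikisaroi → sisisaroi   [palatalisation]
  sisisaroi → sisiseroi   [vowel merger]
  sisiseroi → sirireroi   [rhotacism]
  sirireroi (rule 4 does not apply)
  sirireroi → serereroi   [pre-rhotic lowering]
  giving Fesoli serereroi.

serereroi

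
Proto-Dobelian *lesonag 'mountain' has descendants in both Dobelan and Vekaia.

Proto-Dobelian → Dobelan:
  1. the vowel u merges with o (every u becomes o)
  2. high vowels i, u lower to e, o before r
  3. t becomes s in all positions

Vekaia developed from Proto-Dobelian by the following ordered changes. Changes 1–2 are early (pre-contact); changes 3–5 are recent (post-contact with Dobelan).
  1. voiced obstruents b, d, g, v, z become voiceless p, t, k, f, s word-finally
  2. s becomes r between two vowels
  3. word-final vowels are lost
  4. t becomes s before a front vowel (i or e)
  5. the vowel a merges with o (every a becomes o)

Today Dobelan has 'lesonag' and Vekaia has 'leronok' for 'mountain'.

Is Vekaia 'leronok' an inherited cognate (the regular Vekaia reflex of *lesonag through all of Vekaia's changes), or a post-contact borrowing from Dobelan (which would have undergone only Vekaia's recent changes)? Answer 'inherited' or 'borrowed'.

inherited

If inherited, *lesonag would pass through all of Vekaia's changes:
Vekaia: *lesonag
  lesonag → lesonak   [final devoicing]
  lesonak → leronak   [rhotacism]
  leronak (rule 3 does not apply)
  leronak (rule 4 does not apply)
  leronak → leronok   [vowel merger]
  giving Vekaia leronok.
If borrowed from Dobelan 'lesonag' after the early changes, it would undergo only the recent ones:
  rule 3 (apocope): no change (lesonag)
  rule 4 (palatalisation): no change (lesonag)
  rule 5 (vowel merger): lesonag → lesonog
  ⇒ as a loan: lesonog
Vekaia 'leronok' matches the inherited outcome exactly, so it is an inherited cognate, not a loan.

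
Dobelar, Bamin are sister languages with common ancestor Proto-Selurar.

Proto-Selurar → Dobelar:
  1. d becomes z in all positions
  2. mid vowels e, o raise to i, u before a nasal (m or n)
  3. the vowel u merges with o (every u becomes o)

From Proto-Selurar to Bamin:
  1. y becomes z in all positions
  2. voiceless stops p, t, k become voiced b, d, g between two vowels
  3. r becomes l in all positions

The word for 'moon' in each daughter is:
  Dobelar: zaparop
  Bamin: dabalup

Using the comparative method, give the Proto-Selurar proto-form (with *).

*daparup

Position 5: Dobelar has r, Bamin has l. Dobelar preserves r here (none of its changes turn any other segment into r), so the proto-segment is *r.
Position 1: Dobelar has z, Bamin has d. Taking the neighbouring segments as reconstructed: Dobelar z could go back to *d or *z; Bamin d can only go back to *d — the one source consistent with every daughter is *d.
Position 6: Dobelar has o, Bamin has u. Bamin preserves u here (none of its changes turn any other segment into u), so the proto-segment is *u.
Continuing position by position gives *daparup; check it forward:
Dobelar: *daparup
  daparup → zaparup   [unconditioned shift]
  zaparup (rule 2 does not apply)
  zaparup → zaparop   [vowel merger]
  giving Dobelar zaparop.
Bamin: *daparup > dabarup > dabalup  (by intervocalic voicing, unconditioned shift)
No other proto-form is consistent with every reflex, so the reconstruction is *daparup.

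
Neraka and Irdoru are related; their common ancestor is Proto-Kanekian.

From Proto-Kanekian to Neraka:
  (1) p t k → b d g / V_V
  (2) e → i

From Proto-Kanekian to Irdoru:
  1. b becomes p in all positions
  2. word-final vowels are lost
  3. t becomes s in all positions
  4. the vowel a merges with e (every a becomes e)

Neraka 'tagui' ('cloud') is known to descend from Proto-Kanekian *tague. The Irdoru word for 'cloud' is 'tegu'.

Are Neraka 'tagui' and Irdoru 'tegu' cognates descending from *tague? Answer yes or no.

Derive the expected Irdoru reflex of *tague:
Irdoru: *tague > tagu > sagu > segu  (by apocope, unconditioned shift, vowel merger)
The regular Irdoru reflex would be 'segu', but the attested form is 'tegu'. The correspondence is irregular, so they are not cognates (the Irdoru form has a different source).

no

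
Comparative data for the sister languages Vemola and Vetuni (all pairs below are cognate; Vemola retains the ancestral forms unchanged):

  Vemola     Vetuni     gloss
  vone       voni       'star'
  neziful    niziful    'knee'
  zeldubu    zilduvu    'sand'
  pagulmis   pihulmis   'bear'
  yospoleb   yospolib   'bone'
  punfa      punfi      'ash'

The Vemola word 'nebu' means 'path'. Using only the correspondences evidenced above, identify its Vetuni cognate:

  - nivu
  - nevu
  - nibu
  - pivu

yospoleb ~ yospolib — Vemola e corresponds to Vetuni i after a consonant, before a labial obstruent.
zeldubu ~ zilduvu — Vemola b corresponds to Vetuni v between vowels (before a back vowel).
Applying these to Vemola 'nebu':
  nebu → nibu   (e→i after a consonant, before a labial obstruent)
  nibu → nivu   (b→v between vowels (before a back vowel))
So the Vetuni cognate is 'nivu'.

nivu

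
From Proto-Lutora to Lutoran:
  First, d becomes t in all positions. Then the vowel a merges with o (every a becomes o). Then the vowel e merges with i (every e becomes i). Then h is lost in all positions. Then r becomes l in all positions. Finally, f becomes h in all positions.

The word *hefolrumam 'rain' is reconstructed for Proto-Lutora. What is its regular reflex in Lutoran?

ihollumom

Lutoran: *hefolrumam
  hefolrumam (rule 1 does not apply)
  hefolrumam → hefolrumom   [vowel merger]
  hefolrumom → hifolrumom   [vowel merger]
  hifolrumom → ifolrumom   [h-loss]
  ifolrumom → ifollumom   [unconditioned shift]
  ifollumom → ihollumom   [unconditioned shift]
  giving Lutoran ihollumom.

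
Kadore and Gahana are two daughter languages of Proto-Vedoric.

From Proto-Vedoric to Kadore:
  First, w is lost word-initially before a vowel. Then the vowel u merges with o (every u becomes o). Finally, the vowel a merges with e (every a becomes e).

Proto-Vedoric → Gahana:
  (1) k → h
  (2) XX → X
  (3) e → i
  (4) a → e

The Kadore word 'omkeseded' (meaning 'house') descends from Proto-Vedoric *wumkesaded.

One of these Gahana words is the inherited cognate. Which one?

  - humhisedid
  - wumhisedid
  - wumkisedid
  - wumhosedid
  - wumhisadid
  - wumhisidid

wumhisedid

Gahana: start from *wumkesaded.
  rule 1 (unconditioned shift): wumkesaded → wumhesaded
  rule 2: no change — wumhesaded
  rule 3 (vowel merger): wumhesaded → wumhisadid
  rule 4 (vowel merger): wumhisadid → wumhisedid
  ⇒ Gahana wumhisedid
Among the options, 'wumhisedid' alone shows every Gahana change applied in order.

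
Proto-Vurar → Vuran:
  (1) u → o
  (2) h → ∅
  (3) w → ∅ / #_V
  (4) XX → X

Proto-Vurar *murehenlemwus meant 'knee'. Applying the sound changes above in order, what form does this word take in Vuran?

morenlemwos

Vuran: *murehenlemwus
  murehenlemwus → morehenlemwos   [vowel merger]
  morehenlemwos → moreenlemwos   [h-loss]
  moreenlemwos (rule 3 does not apply)
  moreenlemwos → morenlemwos   [degemination]
  giving Vuran morenlemwos.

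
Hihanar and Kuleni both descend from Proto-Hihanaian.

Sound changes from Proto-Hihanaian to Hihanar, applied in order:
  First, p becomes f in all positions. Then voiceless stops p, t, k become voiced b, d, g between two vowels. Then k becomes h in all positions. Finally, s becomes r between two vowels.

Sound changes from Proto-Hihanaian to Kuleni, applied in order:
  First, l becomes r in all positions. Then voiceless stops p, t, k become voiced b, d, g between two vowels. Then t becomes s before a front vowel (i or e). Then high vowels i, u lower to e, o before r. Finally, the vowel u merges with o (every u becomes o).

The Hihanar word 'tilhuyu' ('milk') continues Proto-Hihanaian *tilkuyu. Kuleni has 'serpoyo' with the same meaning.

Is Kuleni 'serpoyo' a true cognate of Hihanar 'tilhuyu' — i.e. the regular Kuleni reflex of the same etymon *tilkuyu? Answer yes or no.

no

Derive the expected Kuleni reflex of *tilkuyu:
Kuleni: *tilkuyu > tirkuyu > sirkuyu > serkuyu > serkoyo  (by unconditioned shift, palatalisation, pre-rhotic lowering, vowel merger)
The regular Kuleni reflex would be 'serkoyo', but the attested form is 'serpoyo'. The correspondence is irregular, so they are not cognates (the Kuleni form has a different source).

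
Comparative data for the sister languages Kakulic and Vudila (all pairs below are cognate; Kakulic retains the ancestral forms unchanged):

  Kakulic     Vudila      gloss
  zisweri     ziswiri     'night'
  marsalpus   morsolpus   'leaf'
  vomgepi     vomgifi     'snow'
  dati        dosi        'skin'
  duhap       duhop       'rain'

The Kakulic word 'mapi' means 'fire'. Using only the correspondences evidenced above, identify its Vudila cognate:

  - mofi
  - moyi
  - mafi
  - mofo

mofi

duhap ~ duhop — Kakulic a corresponds to Vudila o after a consonant, before a labial obstruent.
vomgepi ~ vomgifi — Kakulic p corresponds to Vudila f between vowels (before a front vowel).
Applying these to Kakulic 'mapi':
  mapi → mopi   (a→o after a consonant, before a labial obstruent)
  mopi → mofi   (p→f between vowels (before a front vowel))
So the Vudila cognate is 'mofi'.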